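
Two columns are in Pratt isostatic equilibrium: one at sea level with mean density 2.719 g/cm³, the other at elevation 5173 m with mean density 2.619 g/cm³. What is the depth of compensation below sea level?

135000 m

ρ_ref D = ρ (D + h) → D (ρ_ref − ρ) = ρ h.
D = ρ h/(ρ_ref − ρ) = 2.619 × 5173 m/(2.719 − 2.619) = 135000 m.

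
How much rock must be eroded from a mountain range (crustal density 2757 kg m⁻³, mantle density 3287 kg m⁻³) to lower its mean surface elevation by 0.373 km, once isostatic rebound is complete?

2.31 km

Net drop Δ = e − u = e − e ρ_c/ρ_m = e (ρ_m − ρ_c)/ρ_m.
e = Δ ρ_m/(ρ_m − ρ_c) = 0.373 km × 3287/530 = 2.31 km.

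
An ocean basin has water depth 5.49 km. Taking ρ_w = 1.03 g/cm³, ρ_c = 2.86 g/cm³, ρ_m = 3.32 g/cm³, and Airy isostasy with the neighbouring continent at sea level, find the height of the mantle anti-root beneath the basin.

21.8 km

Balancing pressure at the compensation depth: replacing crust with seawater at the top is compensated by replacing crust with mantle at the base: d (ρ_c − ρ_w) = a (ρ_m − ρ_c).
a = d (ρ_c − ρ_w)/(ρ_m − ρ_c) = 5.49 km × 1.83/0.46 = 21.8 km.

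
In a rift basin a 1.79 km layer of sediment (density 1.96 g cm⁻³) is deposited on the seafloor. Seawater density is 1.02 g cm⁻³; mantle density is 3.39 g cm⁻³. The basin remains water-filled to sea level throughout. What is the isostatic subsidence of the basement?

0.71 km

Submarine loading: the sediment displaces seawater, and the subsidence is in turn flooded, so s (ρ_m − ρ_w) = t (ρ_sed − ρ_w).
s = 1.79 km × (1.96 − 1.02) / (3.39 − 1.02) = 0.71 km.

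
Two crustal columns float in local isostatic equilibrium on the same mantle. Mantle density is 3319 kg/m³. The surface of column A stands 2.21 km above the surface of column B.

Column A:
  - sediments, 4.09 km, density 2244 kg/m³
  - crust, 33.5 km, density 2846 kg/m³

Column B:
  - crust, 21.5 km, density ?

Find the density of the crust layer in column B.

Take the compensation level at the base of the deeper column (depth z_c below the surface of column A) and equate Σ ρ_i t_i down to z_c; mantle fills any gap and the z_c terms cancel.
Column A: 4.09×2244 + 33.5×2846 + (z_c − 37.59)×3319
Column B: 2.21×0 + 21.5×ρ + (z_c − 2.21 − 21.5)×3319
The z_c×3319 term appears on both sides and cancels. Collect the known terms of each column as K = Σ(ρt)_known − 3319 × (depth of known layers): K_A = 104518.96 − 3319×37.59 = −20242.25; K_B = 0 − 3319×(2.21 + 21.5) = −78693.49.
Balance: K_A = K_B + 21.5×ρ, so ρ = (K_A − K_B)/21.5 = 58451.2/21.5 = 2720 kg/m³.

2720 kg/m³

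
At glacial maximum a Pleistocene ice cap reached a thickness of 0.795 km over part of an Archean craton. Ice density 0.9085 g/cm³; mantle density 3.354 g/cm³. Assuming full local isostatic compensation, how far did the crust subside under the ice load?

For local isostatic compensation: the ice load ρ_ice t is balanced by mantle displaced below, ρ_m s.
s = t ρ_ice / ρ_m = 0.795 km × 0.9085/3.354 = 0.215 km.

0.215 km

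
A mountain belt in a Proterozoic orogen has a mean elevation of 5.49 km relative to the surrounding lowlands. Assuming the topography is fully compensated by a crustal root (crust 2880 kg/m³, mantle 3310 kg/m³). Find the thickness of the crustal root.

In Airy isostatic equilibrium: the weight of the topography is balanced by the buoyancy of the root, ρ_c h = (ρ_m − ρ_c) r.
r = h · ρ_c / (ρ_m − ρ_c) = 5.49 km × 2880 / (3310 − 2880) = 36.8 km.

36.8 km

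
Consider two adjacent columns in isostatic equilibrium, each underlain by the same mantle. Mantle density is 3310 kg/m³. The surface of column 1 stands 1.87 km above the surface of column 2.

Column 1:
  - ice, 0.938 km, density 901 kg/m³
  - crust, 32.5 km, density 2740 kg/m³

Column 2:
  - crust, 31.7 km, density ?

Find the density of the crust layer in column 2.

Take the compensation level at the base of the deeper column (depth z_c below the surface of column 1) and equate Σ ρ_i t_i down to z_c; mantle fills any gap and the z_c terms cancel.
Column 1: 0.938×901 + 32.5×2740 + (z_c − 33.438)×3310
Column 2: 1.87×0 + 31.7×ρ + (z_c − 1.87 − 31.7)×3310
The z_c×3310 term appears on both sides and cancels. Collect the known terms of each column as K = Σ(ρt)_known − 3310 × (depth of known layers): K_1 = 89895.138 − 3310×33.438 = −20784.642; K_2 = 0 − 3310×(1.87 + 31.7) = −111116.7.
Balance: K_1 = K_2 + 31.7×ρ, so ρ = (K_1 − K_2)/31.7 = 90332.1/31.7 = 2850 kg/m³.

2850 kg/m³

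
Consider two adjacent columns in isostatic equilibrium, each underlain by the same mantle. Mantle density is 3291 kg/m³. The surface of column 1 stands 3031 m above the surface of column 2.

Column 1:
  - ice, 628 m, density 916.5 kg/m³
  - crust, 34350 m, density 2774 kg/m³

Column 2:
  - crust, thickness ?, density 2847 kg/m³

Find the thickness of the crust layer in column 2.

Take the compensation level at the base of the deeper column (depth z_c below the surface of column 1) and equate Σ ρ_i t_i down to z_c; mantle fills any gap and the z_c terms cancel.
Column 1: 628×916.5 + 34350×2774 + (z_c − 34978)×3291
Column 2: 3031×0 + x×2847 + (z_c − 3031 − 0 − x)×3291
The z_c×3291 term appears on both sides and cancels. Collect the known terms of each column as K = Σ(ρt)_known − 3291 × (depth of known layers): K_1 = 95862462 − 3291×34978 = −19250136; K_2 = 0 − 3291×(3031 + 0) = −9975021.
Balance: K_1 = K_2 − x×(3291 − 2847), so x = (K_2 − K_1)/(3291 − 2847) = 9275120/444 = 20900 m.

20900 m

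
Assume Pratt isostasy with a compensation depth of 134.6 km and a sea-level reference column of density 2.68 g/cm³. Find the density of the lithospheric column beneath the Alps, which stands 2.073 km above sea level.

2.64 g/cm³

Pratt balance: ρ_ref D = ρ (D + h).
ρ = ρ_ref D/(D + h) = 2.68 × 134.6 km/(134.6 km + 2.073 km) = 2.64 g/cm³.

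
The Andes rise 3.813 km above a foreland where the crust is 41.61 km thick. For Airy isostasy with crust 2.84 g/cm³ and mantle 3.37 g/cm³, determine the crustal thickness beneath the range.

Root depth r = h ρ_c / (ρ_m − ρ_c) = 3.813 km × 2.84 / 0.53 = 20.43 km.
Total thickness = T + h + r = 41.61 km + 3.813 km + 20.43 km = 65.9 km.

65.9 km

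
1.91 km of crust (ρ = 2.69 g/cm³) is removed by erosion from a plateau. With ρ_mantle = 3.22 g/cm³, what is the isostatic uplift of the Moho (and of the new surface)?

Unloading: uplift u = e ρ_c/ρ_m = 1.91 km × 2.69/3.22 = 1.6 km.

1.6 km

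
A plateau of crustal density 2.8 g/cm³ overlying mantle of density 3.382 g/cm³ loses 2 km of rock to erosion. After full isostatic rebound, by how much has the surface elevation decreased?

Rebound u = e ρ_c/ρ_m = 2 km × 2.8/3.382 = 1.656 km.
Net surface drop = e − u = 2 km − 1.656 km = e (ρ_m − ρ_c)/ρ_m = 0.344 km.

0.344 km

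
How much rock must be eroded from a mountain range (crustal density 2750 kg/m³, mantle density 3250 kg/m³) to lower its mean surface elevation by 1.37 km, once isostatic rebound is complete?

8.9 km

Net drop Δ = e − u = e − e ρ_c/ρ_m = e (ρ_m − ρ_c)/ρ_m.
e = Δ ρ_m/(ρ_m − ρ_c) = 1.37 km × 3250/500 = 8.9 km.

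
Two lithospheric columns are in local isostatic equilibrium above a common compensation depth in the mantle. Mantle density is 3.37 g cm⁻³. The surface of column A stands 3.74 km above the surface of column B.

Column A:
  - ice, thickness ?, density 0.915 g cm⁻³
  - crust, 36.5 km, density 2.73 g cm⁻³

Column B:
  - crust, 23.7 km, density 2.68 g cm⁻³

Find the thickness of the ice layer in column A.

Take the compensation level at the base of the deeper column (depth z_c below the surface of column A) and equate Σ ρ_i t_i down to z_c; mantle fills any gap and the z_c terms cancel.
Column A: x×0.915 + 36.5×2.73 + (z_c − 36.5 − x)×3.37
Column B: 3.74×0 + 23.7×2.68 + (z_c − 3.74 − 23.7)×3.37
The z_c×3.37 term appears on both sides and cancels. Collect the known terms of each column as K = Σ(ρt)_known − 3.37 × (depth of known layers): K_A = 99.645 − 3.37×36.5 = −23.36; K_B = 63.516 − 3.37×(3.74 + 23.7) = −28.9568.
Balance: K_A − x×(3.37 − 0.915) = K_B, so x = (K_A − K_B)/(3.37 − 0.915) = 5.5968/2.455 = 2.28 km.

2.28 km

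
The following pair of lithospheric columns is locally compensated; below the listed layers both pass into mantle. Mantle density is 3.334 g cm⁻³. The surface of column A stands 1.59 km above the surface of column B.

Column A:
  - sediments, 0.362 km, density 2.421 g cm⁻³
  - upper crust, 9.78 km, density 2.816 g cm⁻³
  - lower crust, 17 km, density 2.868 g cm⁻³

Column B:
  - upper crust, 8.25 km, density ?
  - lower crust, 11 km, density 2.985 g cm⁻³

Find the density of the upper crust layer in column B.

2.83 g cm⁻³

Take the compensation level at the base of the deeper column (depth z_c below the surface of column A) and equate Σ ρ_i t_i down to z_c; mantle fills any gap and the z_c terms cancel.
Column A: 0.362×2.421 + 9.78×2.816 + 17×2.868 + (z_c − 27.142)×3.334
Column B: 1.59×0 + 8.25×ρ + 11×2.985 + (z_c − 1.59 − 19.25)×3.334
The z_c×3.334 term appears on both sides and cancels. Collect the known terms of each column as K = Σ(ρt)_known − 3.334 × (depth of known layers): K_A = 77.172882 − 3.334×27.142 = −13.318546; K_B = 32.835 − 3.334×(1.59 + 19.25) = −36.64556.
Balance: K_A = K_B + 8.25×ρ, so ρ = (K_A − K_B)/8.25 = 23.327/8.25 = 2.83 g cm⁻³.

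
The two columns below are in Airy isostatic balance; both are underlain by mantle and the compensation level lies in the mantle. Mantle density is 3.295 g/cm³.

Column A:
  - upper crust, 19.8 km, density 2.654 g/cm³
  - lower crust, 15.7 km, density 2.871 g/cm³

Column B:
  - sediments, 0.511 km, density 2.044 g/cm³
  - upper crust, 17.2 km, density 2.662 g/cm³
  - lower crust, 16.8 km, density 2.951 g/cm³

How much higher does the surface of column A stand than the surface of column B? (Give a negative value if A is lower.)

For any compensation level in the mantle, the mantle terms cancel and isostasy reduces to e = (Σt_A − Σt_B) − (Σ(ρt)_A − Σ(ρt)_B) / ρ_m.
Σt_A = 35.5 km; Σt_B = 34.511 km; Σ(ρt)_A = 97.6239; Σ(ρt)_B = 96.407684 (in km·g/cm³).
e = (35.5 − 34.511) − (97.6239 − 96.407684) / 3.295 = 0.62 km.

0.62 km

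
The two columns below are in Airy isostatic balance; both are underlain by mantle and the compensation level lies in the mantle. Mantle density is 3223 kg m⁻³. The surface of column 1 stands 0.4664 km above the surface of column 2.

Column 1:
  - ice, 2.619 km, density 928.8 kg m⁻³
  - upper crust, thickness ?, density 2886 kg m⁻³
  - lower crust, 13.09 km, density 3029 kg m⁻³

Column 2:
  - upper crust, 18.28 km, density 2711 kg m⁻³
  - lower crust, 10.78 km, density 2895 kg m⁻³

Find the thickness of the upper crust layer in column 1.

Take the compensation level at the base of the deeper column (depth z_c below the surface of column 1) and equate Σ ρ_i t_i down to z_c; mantle fills any gap and the z_c terms cancel.
Column 1: 2.619×928.8 + x×2886 + 13.09×3029 + (z_c − 15.709 − x)×3223
Column 2: 0.4664×0 + 18.28×2711 + 10.78×2895 + (z_c − 0.4664 − 29.06)×3223
The z_c×3223 term appears on both sides and cancels. Collect the known terms of each column as K = Σ(ρt)_known − 3223 × (depth of known layers): K_1 = 42082.1372 − 3223×15.709 = −8547.9698; K_2 = 80765.18 − 3223×(0.4664 + 29.06) = −14398.4072.
Balance: K_1 − x×(3223 − 2886) = K_2, so x = (K_1 − K_2)/(3223 − 2886) = 5850.44/337 = 17.4 km.

17.4 km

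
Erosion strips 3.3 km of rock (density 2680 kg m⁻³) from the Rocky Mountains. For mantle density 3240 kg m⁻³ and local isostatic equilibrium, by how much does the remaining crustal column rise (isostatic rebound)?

Unloading: uplift u = e ρ_c/ρ_m = 3.3 km × 2680/3240 = 2.73 km.

2.73 km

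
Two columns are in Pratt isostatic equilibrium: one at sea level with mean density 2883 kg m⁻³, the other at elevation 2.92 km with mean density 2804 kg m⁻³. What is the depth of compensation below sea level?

ρ_ref D = ρ (D + h) → D (ρ_ref − ρ) = ρ h.
D = ρ h/(ρ_ref − ρ) = 2804 × 2.92 km/(2883 − 2804) = 104 km.

104 km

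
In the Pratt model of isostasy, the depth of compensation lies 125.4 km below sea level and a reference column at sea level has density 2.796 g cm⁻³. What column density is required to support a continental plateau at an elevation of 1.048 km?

Pratt balance: ρ_ref D = ρ (D + h).
ρ = ρ_ref D/(D + h) = 2.796 × 125.4 km/(125.4 km + 1.048 km) = 2.77 g cm⁻³.

2.77 g cm⁻³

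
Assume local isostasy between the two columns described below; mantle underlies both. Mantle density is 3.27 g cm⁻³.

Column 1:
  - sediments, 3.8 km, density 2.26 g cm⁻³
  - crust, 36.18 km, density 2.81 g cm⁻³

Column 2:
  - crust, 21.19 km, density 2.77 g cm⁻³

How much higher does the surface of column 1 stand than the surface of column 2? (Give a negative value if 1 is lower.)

3.02 km

For any compensation level in the mantle, the mantle terms cancel and isostasy reduces to e = (Σt_1 − Σt_2) − (Σ(ρt)_1 − Σ(ρt)_2) / ρ_m.
Σt_1 = 39.98 km; Σt_2 = 21.19 km; Σ(ρt)_1 = 110.2538; Σ(ρt)_2 = 58.6963 (in km·g cm⁻³).
e = (39.98 − 21.19) − (110.2538 − 58.6963) / 3.27 = 3.02 km.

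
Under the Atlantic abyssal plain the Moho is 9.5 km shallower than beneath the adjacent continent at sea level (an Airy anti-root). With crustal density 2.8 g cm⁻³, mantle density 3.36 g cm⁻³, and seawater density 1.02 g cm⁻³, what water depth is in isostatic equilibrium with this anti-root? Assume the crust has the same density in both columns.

2.99 km

Replacing a thickness d of crust by seawater at the top must be balanced by replacing crust with mantle at the base: d (ρ_c − ρ_w) = a (ρ_m − ρ_c).
d = a (ρ_m − ρ_c)/(ρ_c − ρ_w) = 9.5 km × 0.56/1.78 = 2.99 km.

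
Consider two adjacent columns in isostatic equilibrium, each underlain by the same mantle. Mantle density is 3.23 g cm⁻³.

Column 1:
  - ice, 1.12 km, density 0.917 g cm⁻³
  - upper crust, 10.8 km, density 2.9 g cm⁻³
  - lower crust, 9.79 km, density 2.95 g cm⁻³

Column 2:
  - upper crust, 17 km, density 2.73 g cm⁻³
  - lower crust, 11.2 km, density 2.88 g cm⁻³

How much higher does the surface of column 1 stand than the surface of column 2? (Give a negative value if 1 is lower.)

−1.09 km

For any compensation level in the mantle, the mantle terms cancel and isostasy reduces to e = (Σt_1 − Σt_2) − (Σ(ρt)_1 − Σ(ρt)_2) / ρ_m.
Σt_1 = 21.71 km; Σt_2 = 28.2 km; Σ(ρt)_1 = 61.22754; Σ(ρt)_2 = 78.666 (in km·g cm⁻³).
e = (21.71 − 28.2) − (61.22754 − 78.666) / 3.23 = −1.09 km.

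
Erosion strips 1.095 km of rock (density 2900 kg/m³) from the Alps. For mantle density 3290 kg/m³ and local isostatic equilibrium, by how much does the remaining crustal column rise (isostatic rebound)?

0.965 km

Unloading: uplift u = e ρ_c/ρ_m = 1.095 km × 2900/3290 = 0.965 km.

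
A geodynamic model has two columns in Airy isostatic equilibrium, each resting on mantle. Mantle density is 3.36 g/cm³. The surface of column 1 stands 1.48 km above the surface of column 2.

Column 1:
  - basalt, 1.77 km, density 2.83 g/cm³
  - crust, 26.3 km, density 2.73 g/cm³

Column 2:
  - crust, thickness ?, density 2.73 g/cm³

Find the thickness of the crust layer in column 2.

Take the compensation level at the base of the deeper column (depth z_c below the surface of column 1) and equate Σ ρ_i t_i down to z_c; mantle fills any gap and the z_c terms cancel.
Column 1: 1.77×2.83 + 26.3×2.73 + (z_c − 28.07)×3.36
Column 2: 1.48×0 + x×2.73 + (z_c − 1.48 − 0 − x)×3.36
The z_c×3.36 term appears on both sides and cancels. Collect the known terms of each column as K = Σ(ρt)_known − 3.36 × (depth of known layers): K_1 = 76.8081 − 3.36×28.07 = −17.5071; K_2 = 0 − 3.36×(1.48 + 0) = −4.9728.
Balance: K_1 = K_2 − x×(3.36 − 2.73), so x = (K_2 − K_1)/(3.36 − 2.73) = 12.5343/0.63 = 19.9 km.

19.9 km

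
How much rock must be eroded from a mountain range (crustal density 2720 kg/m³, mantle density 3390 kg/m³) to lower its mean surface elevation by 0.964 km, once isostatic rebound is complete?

Net drop Δ = e − u = e − e ρ_c/ρ_m = e (ρ_m − ρ_c)/ρ_m.
e = Δ ρ_m/(ρ_m − ρ_c) = 0.964 km × 3390/670 = 4.88 km.

4.88 km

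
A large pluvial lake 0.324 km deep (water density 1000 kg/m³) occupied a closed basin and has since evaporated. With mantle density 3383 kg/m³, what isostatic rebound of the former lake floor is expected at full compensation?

0.0958 km

u = d ρ_w/ρ_m = 0.324 km × 1000/3383 = 0.0958 km.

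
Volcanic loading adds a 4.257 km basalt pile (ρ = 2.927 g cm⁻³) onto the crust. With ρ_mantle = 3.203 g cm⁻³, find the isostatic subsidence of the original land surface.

Subaerial loading: s = t ρ_load / ρ_m.
s = 4.257 km × 2.927/3.203 = 3.89 km.

3.89 km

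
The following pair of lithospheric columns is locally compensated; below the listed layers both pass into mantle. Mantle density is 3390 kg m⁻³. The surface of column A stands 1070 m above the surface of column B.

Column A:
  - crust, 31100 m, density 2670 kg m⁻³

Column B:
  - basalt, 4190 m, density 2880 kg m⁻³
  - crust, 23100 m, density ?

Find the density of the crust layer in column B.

Take the compensation level at the base of the deeper column (depth z_c below the surface of column A) and equate Σ ρ_i t_i down to z_c; mantle fills any gap and the z_c terms cancel.
Column A: 31100×2670 + (z_c − 31100)×3390
Column B: 1070×0 + 4190×2880 + 23100×ρ + (z_c − 1070 − 27290)×3390
The z_c×3390 term appears on both sides and cancels. Collect the known terms of each column as K = Σ(ρt)_known − 3390 × (depth of known layers): K_A = 83037000 − 3390×31100 = −22392000; K_B = 12067200 − 3390×(1070 + 27290) = −84073200.
Balance: K_A = K_B + 23100×ρ, so ρ = (K_A − K_B)/23100 = 61681200/23100 = 2670 kg m⁻³.

2670 kg m⁻³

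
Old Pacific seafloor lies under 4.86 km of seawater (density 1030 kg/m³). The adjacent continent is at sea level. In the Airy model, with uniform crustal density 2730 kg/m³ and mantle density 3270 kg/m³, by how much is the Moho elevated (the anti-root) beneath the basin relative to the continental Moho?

15.3 km

In Airy isostatic equilibrium: replacing crust with seawater at the top is compensated by replacing crust with mantle at the base: d (ρ_c − ρ_w) = a (ρ_m − ρ_c).
a = d (ρ_c − ρ_w)/(ρ_m − ρ_c) = 4.86 km × 1700/540 = 15.3 km.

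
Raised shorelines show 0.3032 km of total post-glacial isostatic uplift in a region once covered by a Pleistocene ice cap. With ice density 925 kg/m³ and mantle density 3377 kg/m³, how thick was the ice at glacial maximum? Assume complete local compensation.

u = t ρ_ice/ρ_m → t = u ρ_m/ρ_ice = 0.3032 km × 3377/925 = 1.11 km.

1.11 km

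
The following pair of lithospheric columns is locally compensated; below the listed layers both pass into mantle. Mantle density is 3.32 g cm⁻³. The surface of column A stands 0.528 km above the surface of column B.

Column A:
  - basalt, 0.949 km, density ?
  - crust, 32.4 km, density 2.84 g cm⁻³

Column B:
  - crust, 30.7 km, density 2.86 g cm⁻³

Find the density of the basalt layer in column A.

2.98 g cm⁻³

Take the compensation level at the base of the deeper column (depth z_c below the surface of column A) and equate Σ ρ_i t_i down to z_c; mantle fills any gap and the z_c terms cancel.
Column A: 0.949×ρ + 32.4×2.84 + (z_c − 33.349)×3.32
Column B: 0.528×0 + 30.7×2.86 + (z_c − 0.528 − 30.7)×3.32
The z_c×3.32 term appears on both sides and cancels. Collect the known terms of each column as K = Σ(ρt)_known − 3.32 × (depth of known layers): K_A = 92.016 − 3.32×33.349 = −18.70268; K_B = 87.802 − 3.32×(0.528 + 30.7) = −15.87496.
Balance: K_A + 0.949×ρ = K_B, so ρ = (K_B − K_A)/0.949 = 2.82772/0.949 = 2.98 g cm⁻³.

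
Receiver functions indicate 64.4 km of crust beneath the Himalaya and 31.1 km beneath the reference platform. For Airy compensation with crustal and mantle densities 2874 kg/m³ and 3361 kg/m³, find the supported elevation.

Excess crust Δ = 64.4 km − 31.1 km = 33.3 km, split between elevation h and root r with h + r = Δ.
Airy balance ρ_c h = (ρ_m − ρ_c) r gives r = h ρ_c/(ρ_m − ρ_c), so h (1 + ρ_c/(ρ_m − ρ_c)) = Δ, i.e. h = Δ (ρ_m − ρ_c)/ρ_m.
h = 33.3 km × 487/3361 = 4.83 km.

4.83 km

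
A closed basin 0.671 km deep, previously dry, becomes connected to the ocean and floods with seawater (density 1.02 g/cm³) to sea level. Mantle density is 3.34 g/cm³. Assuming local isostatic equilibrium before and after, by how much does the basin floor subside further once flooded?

0.295 km

After flooding the water column is d + s deep. Its weight must equal the weight of mantle displaced by the extra subsidence s: (d + s) ρ_w = s ρ_m.
s = d ρ_w / (ρ_m − ρ_w) = 0.671 km × 1.02/(3.34 − 1.02) = 0.295 km.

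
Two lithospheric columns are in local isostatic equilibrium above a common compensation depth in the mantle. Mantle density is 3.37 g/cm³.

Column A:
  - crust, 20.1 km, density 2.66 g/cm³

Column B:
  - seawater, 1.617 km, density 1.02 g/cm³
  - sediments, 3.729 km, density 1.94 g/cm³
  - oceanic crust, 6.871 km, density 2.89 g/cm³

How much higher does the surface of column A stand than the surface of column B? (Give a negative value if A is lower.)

For any compensation level in the mantle, the mantle terms cancel and isostasy reduces to e = (Σt_A − Σt_B) − (Σ(ρt)_A − Σ(ρt)_B) / ρ_m.
Σt_A = 20.1 km; Σt_B = 12.217 km; Σ(ρt)_A = 53.466; Σ(ρt)_B = 28.74079 (in km·g/cm³).
e = (20.1 − 12.217) − (53.466 − 28.74079) / 3.37 = 0.546 km.

0.546 km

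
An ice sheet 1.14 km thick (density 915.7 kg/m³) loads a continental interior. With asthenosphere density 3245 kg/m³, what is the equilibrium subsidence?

0.322 km

For local isostatic compensation: the ice load ρ_ice t is balanced by mantle displaced below, ρ_m s.
s = t ρ_ice / ρ_m = 1.14 km × 915.7/3245 = 0.322 km.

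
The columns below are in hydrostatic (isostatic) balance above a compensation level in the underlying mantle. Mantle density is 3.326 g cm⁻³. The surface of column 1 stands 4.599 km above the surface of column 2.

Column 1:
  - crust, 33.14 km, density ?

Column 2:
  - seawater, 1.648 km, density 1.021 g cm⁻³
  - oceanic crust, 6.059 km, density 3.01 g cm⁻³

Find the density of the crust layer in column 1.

Take the compensation level at the base of the deeper column (depth z_c below the surface of column 1) and equate Σ ρ_i t_i down to z_c; mantle fills any gap and the z_c terms cancel.
Column 1: 33.14×ρ + (z_c − 33.14)×3.326
Column 2: 4.599×0 + 1.648×1.021 + 6.059×3.01 + (z_c − 4.599 − 7.707)×3.326
The z_c×3.326 term appears on both sides and cancels. Collect the known terms of each column as K = Σ(ρt)_known − 3.326 × (depth of known layers): K_1 = 0 − 3.326×33.14 = −110.22364; K_2 = 19.920198 − 3.326×(4.599 + 7.707) = −21.009558.
Balance: K_1 + 33.14×ρ = K_2, so ρ = (K_2 − K_1)/33.14 = 89.2141/33.14 = 2.69 g cm⁻³.

2.69 g cm⁻³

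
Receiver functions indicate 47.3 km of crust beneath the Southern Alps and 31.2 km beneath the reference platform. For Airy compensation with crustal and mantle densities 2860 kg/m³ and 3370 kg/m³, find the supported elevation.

Excess crust Δ = 47.3 km − 31.2 km = 16.1 km, split between elevation h and root r with h + r = Δ.
Airy balance ρ_c h = (ρ_m − ρ_c) r gives r = h ρ_c/(ρ_m − ρ_c), so h (1 + ρ_c/(ρ_m − ρ_c)) = Δ, i.e. h = Δ (ρ_m − ρ_c)/ρ_m.
h = 16.1 km × 510/3370 = 2.44 km.

2.44 km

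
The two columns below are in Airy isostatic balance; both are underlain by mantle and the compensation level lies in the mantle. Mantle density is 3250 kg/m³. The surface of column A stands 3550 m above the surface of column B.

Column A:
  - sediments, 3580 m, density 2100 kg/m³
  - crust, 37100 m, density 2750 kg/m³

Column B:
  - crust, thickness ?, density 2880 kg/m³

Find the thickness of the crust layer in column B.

Take the compensation level at the base of the deeper column (depth z_c below the surface of column A) and equate Σ ρ_i t_i down to z_c; mantle fills any gap and the z_c terms cancel.
Column A: 3580×2100 + 37100×2750 + (z_c − 40680)×3250
Column B: 3550×0 + x×2880 + (z_c − 3550 − 0 − x)×3250
The z_c×3250 term appears on both sides and cancels. Collect the known terms of each column as K = Σ(ρt)_known − 3250 × (depth of known layers): K_A = 109543000 − 3250×40680 = −22667000; K_B = 0 − 3250×(3550 + 0) = −11537500.
Balance: K_A = K_B − x×(3250 − 2880), so x = (K_B − K_A)/(3250 − 2880) = 11129500/370 = 30100 m.

30100 m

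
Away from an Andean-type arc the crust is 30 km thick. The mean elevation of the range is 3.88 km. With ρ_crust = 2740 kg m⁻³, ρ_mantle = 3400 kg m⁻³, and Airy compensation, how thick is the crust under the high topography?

50 km

Root depth r = h ρ_c / (ρ_m − ρ_c) = 3.88 km × 2740 / 660 = 16.11 km.
Total thickness = T + h + r = 30 km + 3.88 km + 16.11 km = 50 km.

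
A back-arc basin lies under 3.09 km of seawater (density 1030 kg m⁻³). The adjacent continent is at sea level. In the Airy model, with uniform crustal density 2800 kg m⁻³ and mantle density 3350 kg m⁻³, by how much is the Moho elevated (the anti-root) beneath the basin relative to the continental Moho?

9.94 km

For local isostatic compensation: replacing crust with seawater at the top is compensated by replacing crust with mantle at the base: d (ρ_c − ρ_w) = a (ρ_m − ρ_c).
a = d (ρ_c − ρ_w)/(ρ_m − ρ_c) = 3.09 km × 1770/550 = 9.94 km.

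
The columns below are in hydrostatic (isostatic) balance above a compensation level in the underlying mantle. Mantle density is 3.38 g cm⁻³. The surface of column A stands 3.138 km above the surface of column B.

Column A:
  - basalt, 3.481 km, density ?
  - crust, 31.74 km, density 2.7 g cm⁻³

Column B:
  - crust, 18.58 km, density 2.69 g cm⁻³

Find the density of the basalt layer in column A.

Take the compensation level at the base of the deeper column (depth z_c below the surface of column A) and equate Σ ρ_i t_i down to z_c; mantle fills any gap and the z_c terms cancel.
Column A: 3.481×ρ + 31.74×2.7 + (z_c − 35.221)×3.38
Column B: 3.138×0 + 18.58×2.69 + (z_c − 3.138 − 18.58)×3.38
The z_c×3.38 term appears on both sides and cancels. Collect the known terms of each column as K = Σ(ρt)_known − 3.38 × (depth of known layers): K_A = 85.698 − 3.38×35.221 = −33.34898; K_B = 49.9802 − 3.38×(3.138 + 18.58) = −23.42664.
Balance: K_A + 3.481×ρ = K_B, so ρ = (K_B − K_A)/3.481 = 9.92234/3.481 = 2.85 g cm⁻³.

2.85 g cm⁻³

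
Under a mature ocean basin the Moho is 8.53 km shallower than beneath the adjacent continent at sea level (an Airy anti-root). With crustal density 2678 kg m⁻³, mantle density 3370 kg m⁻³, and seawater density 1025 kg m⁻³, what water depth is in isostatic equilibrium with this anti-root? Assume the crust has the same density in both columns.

Replacing a thickness d of crust by seawater at the top must be balanced by replacing crust with mantle at the base: d (ρ_c − ρ_w) = a (ρ_m − ρ_c).
d = a (ρ_m − ρ_c)/(ρ_c − ρ_w) = 8.53 km × 692/1653 = 3.57 km.

3.57 km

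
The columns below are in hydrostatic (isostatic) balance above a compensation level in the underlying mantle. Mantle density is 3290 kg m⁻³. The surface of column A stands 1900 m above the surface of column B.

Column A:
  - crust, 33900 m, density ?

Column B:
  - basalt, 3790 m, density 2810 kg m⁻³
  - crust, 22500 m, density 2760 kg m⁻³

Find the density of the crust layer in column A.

2700 kg m⁻³

Take the compensation level at the base of the deeper column (depth z_c below the surface of column A) and equate Σ ρ_i t_i down to z_c; mantle fills any gap and the z_c terms cancel.
Column A: 33900×ρ + (z_c − 33900)×3290
Column B: 1900×0 + 3790×2810 + 22500×2760 + (z_c − 1900 − 26290)×3290
The z_c×3290 term appears on both sides and cancels. Collect the known terms of each column as K = Σ(ρt)_known − 3290 × (depth of known layers): K_A = 0 − 3290×33900 = −111531000; K_B = 72749900 − 3290×(1900 + 26290) = −19995200.
Balance: K_A + 33900×ρ = K_B, so ρ = (K_B − K_A)/33900 = 91535800/33900 = 2700 kg m⁻³.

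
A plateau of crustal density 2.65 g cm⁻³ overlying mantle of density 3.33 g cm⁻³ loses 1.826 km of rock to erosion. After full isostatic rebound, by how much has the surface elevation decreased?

Rebound u = e ρ_c/ρ_m = 1.826 km × 2.65/3.33 = 1.453 km.
Net surface drop = e − u = 1.826 km − 1.453 km = e (ρ_m − ρ_c)/ρ_m = 0.373 km.

0.373 km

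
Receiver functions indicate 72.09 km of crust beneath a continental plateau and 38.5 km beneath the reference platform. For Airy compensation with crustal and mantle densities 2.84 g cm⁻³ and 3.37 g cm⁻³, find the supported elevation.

5.28 km

Excess crust Δ = 72.09 km − 38.5 km = 33.59 km, split between elevation h and root r with h + r = Δ.
Airy balance ρ_c h = (ρ_m − ρ_c) r gives r = h ρ_c/(ρ_m − ρ_c), so h (1 + ρ_c/(ρ_m − ρ_c)) = Δ, i.e. h = Δ (ρ_m − ρ_c)/ρ_m.
h = 33.59 km × 0.53/3.37 = 5.28 km.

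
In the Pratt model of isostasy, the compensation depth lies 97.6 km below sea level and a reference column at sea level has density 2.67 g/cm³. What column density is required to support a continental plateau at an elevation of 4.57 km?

Pratt balance: ρ_ref D = ρ (D + h).
ρ = ρ_ref D/(D + h) = 2.67 × 97.6 km/(97.6 km + 4.57 km) = 2.55 g/cm³.

2.55 g/cm³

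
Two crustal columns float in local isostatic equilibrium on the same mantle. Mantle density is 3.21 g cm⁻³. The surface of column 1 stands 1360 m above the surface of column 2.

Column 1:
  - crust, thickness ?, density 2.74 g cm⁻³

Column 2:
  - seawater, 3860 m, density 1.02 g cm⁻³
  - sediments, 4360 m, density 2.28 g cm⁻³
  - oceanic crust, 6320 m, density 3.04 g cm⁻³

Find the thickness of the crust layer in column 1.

Take the compensation level at the base of the deeper column (depth z_c below the surface of column 1) and equate Σ ρ_i t_i down to z_c; mantle fills any gap and the z_c terms cancel.
Column 1: x×2.74 + (z_c − 0 − x)×3.21
Column 2: 1360×0 + 3860×1.02 + 4360×2.28 + 6320×3.04 + (z_c − 1360 − 14540)×3.21
The z_c×3.21 term appears on both sides and cancels. Collect the known terms of each column as K = Σ(ρt)_known − 3.21 × (depth of known layers): K_1 = 0 − 3.21×0 = 0; K_2 = 33090.8 − 3.21×(1360 + 14540) = −17948.2.
Balance: K_1 − x×(3.21 − 2.74) = K_2, so x = (K_1 − K_2)/(3.21 − 2.74) = 17948.2/0.47 = 38200 m.

38200 m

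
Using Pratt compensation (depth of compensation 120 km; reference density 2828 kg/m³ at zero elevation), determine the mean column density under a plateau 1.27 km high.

2800 kg/m³

Pratt balance: ρ_ref D = ρ (D + h).
ρ = ρ_ref D/(D + h) = 2828 × 120 km/(120 km + 1.27 km) = 2800 kg/m³.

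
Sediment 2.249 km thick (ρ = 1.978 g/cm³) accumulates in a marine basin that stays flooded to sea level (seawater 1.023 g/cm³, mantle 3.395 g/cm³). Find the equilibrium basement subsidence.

Submarine loading: the sediment displaces seawater, and the subsidence is in turn flooded, so s (ρ_m − ρ_w) = t (ρ_sed − ρ_w).
s = 2.249 km × (1.978 − 1.023) / (3.395 − 1.023) = 0.905 km.

0.905 km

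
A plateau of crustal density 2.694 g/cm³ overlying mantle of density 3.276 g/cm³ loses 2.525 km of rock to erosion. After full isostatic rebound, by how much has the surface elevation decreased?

0.449 km

Rebound u = e ρ_c/ρ_m = 2.525 km × 2.694/3.276 = 2.076 km.
Net surface drop = e − u = 2.525 km − 2.076 km = e (ρ_m − ρ_c)/ρ_m = 0.449 km.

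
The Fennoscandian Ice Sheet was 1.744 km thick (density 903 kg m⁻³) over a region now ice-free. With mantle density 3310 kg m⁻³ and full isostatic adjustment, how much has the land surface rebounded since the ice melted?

Removing the load lets mantle flow back in; uplift u satisfies ρ_ice t = ρ_m u.
u = t ρ_ice/ρ_m = 1.744 km × 903/3310 = 0.476 km.

0.476 km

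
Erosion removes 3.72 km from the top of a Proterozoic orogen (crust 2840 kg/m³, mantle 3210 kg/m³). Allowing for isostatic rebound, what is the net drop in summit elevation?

Rebound u = e ρ_c/ρ_m = 3.72 km × 2840/3210 = 3.291 km.
Net surface drop = e − u = 3.72 km − 3.291 km = e (ρ_m − ρ_c)/ρ_m = 0.429 km.

0.429 km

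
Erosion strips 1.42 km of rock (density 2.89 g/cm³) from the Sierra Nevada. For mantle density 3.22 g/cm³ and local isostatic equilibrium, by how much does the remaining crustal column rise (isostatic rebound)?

1.27 km

Unloading: uplift u = e ρ_c/ρ_m = 1.42 km × 2.89/3.22 = 1.27 km.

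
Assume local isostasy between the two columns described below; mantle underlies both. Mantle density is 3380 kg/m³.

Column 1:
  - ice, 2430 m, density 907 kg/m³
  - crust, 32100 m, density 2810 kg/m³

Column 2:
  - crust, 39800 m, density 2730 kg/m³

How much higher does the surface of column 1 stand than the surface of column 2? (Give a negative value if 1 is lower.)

−463 m

For any compensation level in the mantle, the mantle terms cancel and isostasy reduces to e = (Σt_1 − Σt_2) − (Σ(ρt)_1 − Σ(ρt)_2) / ρ_m.
Σt_1 = 34530 m; Σt_2 = 39800 m; Σ(ρt)_1 = 92405010; Σ(ρt)_2 = 108654000 (in m·kg/m³).
e = (34530 − 39800) − (92405010 − 108654000) / 3380 = −463 m.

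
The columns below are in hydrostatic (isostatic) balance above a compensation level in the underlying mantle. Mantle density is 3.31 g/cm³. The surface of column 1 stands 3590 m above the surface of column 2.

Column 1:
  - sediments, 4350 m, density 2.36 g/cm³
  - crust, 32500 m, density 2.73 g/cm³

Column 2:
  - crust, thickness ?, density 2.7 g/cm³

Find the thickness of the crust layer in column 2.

Take the compensation level at the base of the deeper column (depth z_c below the surface of column 1) and equate Σ ρ_i t_i down to z_c; mantle fills any gap and the z_c terms cancel.
Column 1: 4350×2.36 + 32500×2.73 + (z_c − 36850)×3.31
Column 2: 3590×0 + x×2.7 + (z_c − 3590 − 0 − x)×3.31
The z_c×3.31 term appears on both sides and cancels. Collect the known terms of each column as K = Σ(ρt)_known − 3.31 × (depth of known layers): K_1 = 98991 − 3.31×36850 = −22982.5; K_2 = 0 − 3.31×(3590 + 0) = −11882.9.
Balance: K_1 = K_2 − x×(3.31 − 2.7), so x = (K_2 − K_1)/(3.31 − 2.7) = 11099.6/0.61 = 18200 m.

18200 m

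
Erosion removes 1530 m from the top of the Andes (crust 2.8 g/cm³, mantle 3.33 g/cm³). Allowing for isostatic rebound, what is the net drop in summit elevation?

Rebound u = e ρ_c/ρ_m = 1530 m × 2.8/3.33 = 1286 m.
Net surface drop = e − u = 1530 m − 1286 m = e (ρ_m − ρ_c)/ρ_m = 244 m.

244 m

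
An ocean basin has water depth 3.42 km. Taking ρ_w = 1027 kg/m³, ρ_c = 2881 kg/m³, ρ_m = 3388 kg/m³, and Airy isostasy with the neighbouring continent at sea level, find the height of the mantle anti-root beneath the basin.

12.5 km

Isostatic balance requires: replacing crust with seawater at the top is compensated by replacing crust with mantle at the base: d (ρ_c − ρ_w) = a (ρ_m − ρ_c).
a = d (ρ_c − ρ_w)/(ρ_m − ρ_c) = 3.42 km × 1854/507 = 12.5 km.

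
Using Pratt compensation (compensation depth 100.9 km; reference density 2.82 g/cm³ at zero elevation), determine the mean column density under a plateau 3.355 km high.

Pratt balance: ρ_ref D = ρ (D + h).
ρ = ρ_ref D/(D + h) = 2.82 × 100.9 km/(100.9 km + 3.355 km) = 2.73 g/cm³.

2.73 g/cm³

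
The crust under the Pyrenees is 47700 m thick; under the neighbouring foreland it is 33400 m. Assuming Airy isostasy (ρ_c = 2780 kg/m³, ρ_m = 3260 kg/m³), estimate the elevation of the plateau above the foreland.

2110 m

Excess crust Δ = 47700 m − 33400 m = 14300 m, split between elevation h and root r with h + r = Δ.
Airy balance ρ_c h = (ρ_m − ρ_c) r gives r = h ρ_c/(ρ_m − ρ_c), so h (1 + ρ_c/(ρ_m − ρ_c)) = Δ, i.e. h = Δ (ρ_m − ρ_c)/ρ_m.
h = 14300 m × 480/3260 = 2110 m.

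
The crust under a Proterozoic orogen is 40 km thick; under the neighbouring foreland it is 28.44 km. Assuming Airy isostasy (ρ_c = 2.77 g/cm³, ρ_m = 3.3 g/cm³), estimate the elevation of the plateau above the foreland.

1.86 km

Excess crust Δ = 40 km − 28.44 km = 11.56 km, split between elevation h and root r with h + r = Δ.
Airy balance ρ_c h = (ρ_m − ρ_c) r gives r = h ρ_c/(ρ_m − ρ_c), so h (1 + ρ_c/(ρ_m − ρ_c)) = Δ, i.e. h = Δ (ρ_m − ρ_c)/ρ_m.
h = 11.56 km × 0.53/3.3 = 1.86 km.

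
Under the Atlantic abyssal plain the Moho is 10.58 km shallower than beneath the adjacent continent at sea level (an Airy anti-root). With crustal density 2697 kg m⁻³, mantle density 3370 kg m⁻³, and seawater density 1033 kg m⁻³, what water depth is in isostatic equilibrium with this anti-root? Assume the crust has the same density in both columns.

4.28 km

Replacing a thickness d of crust by seawater at the top must be balanced by replacing crust with mantle at the base: d (ρ_c − ρ_w) = a (ρ_m − ρ_c).
d = a (ρ_m − ρ_c)/(ρ_c − ρ_w) = 10.58 km × 673/1664 = 4.28 km.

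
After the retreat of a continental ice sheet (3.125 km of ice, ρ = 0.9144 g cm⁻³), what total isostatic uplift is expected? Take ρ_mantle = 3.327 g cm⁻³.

Removing the load lets mantle flow back in; uplift u satisfies ρ_ice t = ρ_m u.
u = t ρ_ice/ρ_m = 3.125 km × 0.9144/3.327 = 0.859 km.

0.859 km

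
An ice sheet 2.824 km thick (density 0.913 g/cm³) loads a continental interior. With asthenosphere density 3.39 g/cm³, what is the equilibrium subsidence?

Balancing pressure at the compensation depth: the ice load ρ_ice t is balanced by mantle displaced below, ρ_m s.
s = t ρ_ice / ρ_m = 2.824 km × 0.913/3.39 = 0.761 km.

0.761 km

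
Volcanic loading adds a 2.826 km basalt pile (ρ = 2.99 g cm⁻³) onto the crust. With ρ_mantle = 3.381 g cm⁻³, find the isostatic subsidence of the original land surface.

Subaerial loading: s = t ρ_load / ρ_m.
s = 2.826 km × 2.99/3.381 = 2.5 km.

2.5 km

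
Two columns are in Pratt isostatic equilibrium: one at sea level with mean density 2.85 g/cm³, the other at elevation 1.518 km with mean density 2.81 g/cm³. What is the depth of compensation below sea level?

107 km

ρ_ref D = ρ (D + h) → D (ρ_ref − ρ) = ρ h.
D = ρ h/(ρ_ref − ρ) = 2.81 × 1.518 km/(2.85 − 2.81) = 107 km.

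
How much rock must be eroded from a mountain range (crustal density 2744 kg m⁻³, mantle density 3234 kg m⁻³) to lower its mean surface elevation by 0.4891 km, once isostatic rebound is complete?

Net drop Δ = e − u = e − e ρ_c/ρ_m = e (ρ_m − ρ_c)/ρ_m.
e = Δ ρ_m/(ρ_m − ρ_c) = 0.4891 km × 3234/490 = 3.23 km.

3.23 km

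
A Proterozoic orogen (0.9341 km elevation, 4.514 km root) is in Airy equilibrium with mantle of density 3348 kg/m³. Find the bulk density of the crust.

2770 kg/m³

ρ_c h = (ρ_m − ρ_c) r → ρ_c (h + r) = ρ_m r → ρ_c = ρ_m r / (h + r).
ρ_c = 3348 × 4.514 km / (0.9341 km + 4.514 km) = 2770 kg/m³.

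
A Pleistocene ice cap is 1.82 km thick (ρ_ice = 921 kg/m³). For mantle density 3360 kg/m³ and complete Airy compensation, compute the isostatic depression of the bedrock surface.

Isostatic balance requires: the ice load ρ_ice t is balanced by mantle displaced below, ρ_m s.
s = t ρ_ice / ρ_m = 1.82 km × 921/3360 = 0.499 km.

0.499 km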